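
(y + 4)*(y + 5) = y^2 + 9*y + 20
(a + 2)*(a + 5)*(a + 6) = a^3 + 13*a^2 + 52*a + 60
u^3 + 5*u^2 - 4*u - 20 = (u - 2)*(u + 2)*(u + 5)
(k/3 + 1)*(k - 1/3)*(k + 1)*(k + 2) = k^4/3 + 17*k^3/9 + 3*k^2 + 7*k/9 - 2/3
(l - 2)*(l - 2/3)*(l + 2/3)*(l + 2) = l^4 - 40*l^2/9 + 16/9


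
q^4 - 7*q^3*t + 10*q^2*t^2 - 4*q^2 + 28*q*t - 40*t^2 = (q - 2)*(q + 2)*(q - 5*t)*(q - 2*t)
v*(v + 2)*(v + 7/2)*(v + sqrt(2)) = v^4 + sqrt(2)*v^3 + 11*v^3/2 + 7*v^2 + 11*sqrt(2)*v^2/2 + 7*sqrt(2)*v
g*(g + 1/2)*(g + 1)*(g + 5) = g^4 + 13*g^3/2 + 8*g^2 + 5*g/2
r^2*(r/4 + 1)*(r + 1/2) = r^4/4 + 9*r^3/8 + r^2/2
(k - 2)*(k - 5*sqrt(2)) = k^2 - 5*sqrt(2)*k - 2*k + 10*sqrt(2)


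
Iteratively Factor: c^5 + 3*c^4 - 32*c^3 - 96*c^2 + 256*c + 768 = (c + 3)*(c^4 - 32*c^2 + 256) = (c - 4)*(c + 3)*(c^3 + 4*c^2 - 16*c - 64) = (c - 4)^2*(c + 3)*(c^2 + 8*c + 16) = (c - 4)^2*(c + 3)*(c + 4)*(c + 4)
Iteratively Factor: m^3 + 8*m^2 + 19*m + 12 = (m + 4)*(m^2 + 4*m + 3) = (m + 3)*(m + 4)*(m + 1)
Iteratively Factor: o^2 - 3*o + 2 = (o - 2)*(o - 1)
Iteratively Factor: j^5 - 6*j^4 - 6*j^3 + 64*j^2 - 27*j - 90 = (j - 3)*(j^4 - 3*j^3 - 15*j^2 + 19*j + 30) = (j - 3)*(j + 3)*(j^3 - 6*j^2 + 3*j + 10) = (j - 3)*(j - 2)*(j + 3)*(j^2 - 4*j - 5) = (j - 5)*(j - 3)*(j - 2)*(j + 3)*(j + 1)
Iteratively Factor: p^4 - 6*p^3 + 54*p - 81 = (p + 3)*(p^3 - 9*p^2 + 27*p - 27) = (p - 3)*(p + 3)*(p^2 - 6*p + 9) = (p - 3)^2*(p + 3)*(p - 3)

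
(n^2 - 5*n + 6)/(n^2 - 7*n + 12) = (n - 2)/(n - 4)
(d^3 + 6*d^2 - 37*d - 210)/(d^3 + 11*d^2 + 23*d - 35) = (d - 6)/(d - 1)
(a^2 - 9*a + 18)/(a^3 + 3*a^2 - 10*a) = (a^2 - 9*a + 18)/(a*(a^2 + 3*a - 10))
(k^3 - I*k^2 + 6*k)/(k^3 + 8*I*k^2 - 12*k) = (k - 3*I)/(k + 6*I)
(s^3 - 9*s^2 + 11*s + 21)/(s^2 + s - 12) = (s^2 - 6*s - 7)/(s + 4)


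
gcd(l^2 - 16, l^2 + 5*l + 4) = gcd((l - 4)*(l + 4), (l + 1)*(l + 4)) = l + 4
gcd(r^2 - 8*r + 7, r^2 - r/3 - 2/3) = r - 1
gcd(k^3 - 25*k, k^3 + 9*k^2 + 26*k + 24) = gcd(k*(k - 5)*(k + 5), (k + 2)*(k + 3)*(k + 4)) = 1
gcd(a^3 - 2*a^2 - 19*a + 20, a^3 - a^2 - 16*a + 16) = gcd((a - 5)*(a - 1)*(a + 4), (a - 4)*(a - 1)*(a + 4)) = a^2 + 3*a - 4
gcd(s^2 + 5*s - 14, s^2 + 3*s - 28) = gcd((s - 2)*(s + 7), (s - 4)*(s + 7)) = s + 7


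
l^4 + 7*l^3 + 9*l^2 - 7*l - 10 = (l - 1)*(l + 1)*(l + 2)*(l + 5)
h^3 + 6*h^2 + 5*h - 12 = (h - 1)*(h + 3)*(h + 4)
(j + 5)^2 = j^2 + 10*j + 25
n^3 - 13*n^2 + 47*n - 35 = (n - 7)*(n - 5)*(n - 1)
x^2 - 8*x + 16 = (x - 4)^2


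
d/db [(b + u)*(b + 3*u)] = 2*b + 4*u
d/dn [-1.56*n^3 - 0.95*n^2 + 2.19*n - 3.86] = -4.68*n^2 - 1.9*n + 2.19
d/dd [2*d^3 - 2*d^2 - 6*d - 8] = 6*d^2 - 4*d - 6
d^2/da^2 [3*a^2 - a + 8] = 6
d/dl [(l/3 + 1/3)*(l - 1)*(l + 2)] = l^2 + 4*l/3 - 1/3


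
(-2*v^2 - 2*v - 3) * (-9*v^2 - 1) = 18*v^4 + 18*v^3 + 29*v^2 + 2*v + 3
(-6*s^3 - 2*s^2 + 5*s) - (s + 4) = -6*s^3 - 2*s^2 + 4*s - 4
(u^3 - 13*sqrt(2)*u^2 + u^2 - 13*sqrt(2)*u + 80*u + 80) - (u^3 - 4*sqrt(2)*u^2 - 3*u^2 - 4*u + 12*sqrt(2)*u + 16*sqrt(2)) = -9*sqrt(2)*u^2 + 4*u^2 - 25*sqrt(2)*u + 84*u - 16*sqrt(2) + 80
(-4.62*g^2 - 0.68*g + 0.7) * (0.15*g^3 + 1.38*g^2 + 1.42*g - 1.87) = -0.693*g^5 - 6.4776*g^4 - 7.3938*g^3 + 8.6398*g^2 + 2.2656*g - 1.309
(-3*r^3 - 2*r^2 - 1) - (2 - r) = -3*r^3 - 2*r^2 + r - 3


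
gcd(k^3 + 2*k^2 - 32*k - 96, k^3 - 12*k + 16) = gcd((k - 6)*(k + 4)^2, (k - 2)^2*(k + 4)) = k + 4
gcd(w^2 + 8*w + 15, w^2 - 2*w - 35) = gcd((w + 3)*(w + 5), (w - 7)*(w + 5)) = w + 5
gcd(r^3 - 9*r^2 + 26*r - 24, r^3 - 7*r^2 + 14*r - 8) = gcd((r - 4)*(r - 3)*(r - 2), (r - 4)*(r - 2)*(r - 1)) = r^2 - 6*r + 8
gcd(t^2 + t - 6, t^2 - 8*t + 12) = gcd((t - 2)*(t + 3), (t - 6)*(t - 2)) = t - 2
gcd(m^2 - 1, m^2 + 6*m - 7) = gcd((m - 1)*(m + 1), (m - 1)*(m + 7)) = m - 1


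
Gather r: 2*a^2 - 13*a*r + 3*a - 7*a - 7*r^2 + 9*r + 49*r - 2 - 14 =2*a^2 - 4*a - 7*r^2 + r*(58 - 13*a) - 16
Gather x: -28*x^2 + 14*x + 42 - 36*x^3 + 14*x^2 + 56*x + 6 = -36*x^3 - 14*x^2 + 70*x + 48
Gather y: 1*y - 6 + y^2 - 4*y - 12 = y^2 - 3*y - 18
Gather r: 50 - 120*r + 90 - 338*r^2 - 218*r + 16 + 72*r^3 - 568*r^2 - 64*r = 72*r^3 - 906*r^2 - 402*r + 156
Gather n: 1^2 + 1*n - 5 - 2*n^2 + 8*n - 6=-2*n^2 + 9*n - 10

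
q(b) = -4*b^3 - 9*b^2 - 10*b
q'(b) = -12*b^2 - 18*b - 10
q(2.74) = -177.25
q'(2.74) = -149.41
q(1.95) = -83.38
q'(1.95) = -90.73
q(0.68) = -12.22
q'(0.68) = -27.79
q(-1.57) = 9.00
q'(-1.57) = -11.32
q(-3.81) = 128.68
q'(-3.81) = -115.61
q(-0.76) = 4.16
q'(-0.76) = -3.25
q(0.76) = -14.55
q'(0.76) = -30.61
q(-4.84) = 291.09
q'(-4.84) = -203.99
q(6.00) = -1248.00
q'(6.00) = -550.00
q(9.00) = -3735.00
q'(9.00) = -1144.00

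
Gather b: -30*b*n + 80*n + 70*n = -30*b*n + 150*n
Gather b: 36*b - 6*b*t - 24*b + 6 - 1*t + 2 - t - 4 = b*(12 - 6*t) - 2*t + 4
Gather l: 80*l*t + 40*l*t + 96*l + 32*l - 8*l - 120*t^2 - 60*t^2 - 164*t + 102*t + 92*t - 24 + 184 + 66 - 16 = l*(120*t + 120) - 180*t^2 + 30*t + 210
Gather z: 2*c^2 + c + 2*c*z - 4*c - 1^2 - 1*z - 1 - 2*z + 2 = 2*c^2 - 3*c + z*(2*c - 3)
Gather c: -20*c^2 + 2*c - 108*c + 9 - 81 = -20*c^2 - 106*c - 72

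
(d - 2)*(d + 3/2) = d^2 - d/2 - 3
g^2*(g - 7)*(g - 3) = g^4 - 10*g^3 + 21*g^2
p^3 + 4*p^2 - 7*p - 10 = (p - 2)*(p + 1)*(p + 5)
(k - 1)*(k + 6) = k^2 + 5*k - 6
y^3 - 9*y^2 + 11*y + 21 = (y - 7)*(y - 3)*(y + 1)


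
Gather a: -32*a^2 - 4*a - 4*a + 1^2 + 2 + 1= -32*a^2 - 8*a + 4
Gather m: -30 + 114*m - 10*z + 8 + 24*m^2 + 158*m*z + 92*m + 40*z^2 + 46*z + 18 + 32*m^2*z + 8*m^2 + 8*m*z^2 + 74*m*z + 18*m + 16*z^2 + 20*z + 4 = m^2*(32*z + 32) + m*(8*z^2 + 232*z + 224) + 56*z^2 + 56*z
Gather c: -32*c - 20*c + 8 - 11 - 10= -52*c - 13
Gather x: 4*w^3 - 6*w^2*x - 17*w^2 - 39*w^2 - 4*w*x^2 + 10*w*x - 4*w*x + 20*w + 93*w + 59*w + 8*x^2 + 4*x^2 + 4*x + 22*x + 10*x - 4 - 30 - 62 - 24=4*w^3 - 56*w^2 + 172*w + x^2*(12 - 4*w) + x*(-6*w^2 + 6*w + 36) - 120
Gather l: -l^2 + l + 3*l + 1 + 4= -l^2 + 4*l + 5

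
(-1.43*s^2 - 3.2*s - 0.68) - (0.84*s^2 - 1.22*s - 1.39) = -2.27*s^2 - 1.98*s + 0.71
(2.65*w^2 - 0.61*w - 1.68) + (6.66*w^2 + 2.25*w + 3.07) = 9.31*w^2 + 1.64*w + 1.39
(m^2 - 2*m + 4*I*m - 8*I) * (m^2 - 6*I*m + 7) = m^4 - 2*m^3 - 2*I*m^3 + 31*m^2 + 4*I*m^2 - 62*m + 28*I*m - 56*I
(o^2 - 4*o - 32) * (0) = 0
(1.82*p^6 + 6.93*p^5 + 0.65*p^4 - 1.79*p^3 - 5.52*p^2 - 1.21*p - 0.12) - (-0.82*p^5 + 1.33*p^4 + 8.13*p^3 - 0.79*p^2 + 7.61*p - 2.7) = 1.82*p^6 + 7.75*p^5 - 0.68*p^4 - 9.92*p^3 - 4.73*p^2 - 8.82*p + 2.58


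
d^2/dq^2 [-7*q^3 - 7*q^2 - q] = -42*q - 14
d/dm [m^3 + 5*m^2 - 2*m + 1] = 3*m^2 + 10*m - 2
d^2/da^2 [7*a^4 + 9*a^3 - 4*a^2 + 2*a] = 84*a^2 + 54*a - 8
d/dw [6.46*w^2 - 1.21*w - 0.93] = 12.92*w - 1.21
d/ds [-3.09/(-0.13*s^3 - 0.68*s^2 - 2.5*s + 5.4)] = (-1.2051*s^2 - 4.2024*s - 7.725)/(0.13*s^3 + 0.68*s^2 + 2.5*s - 5.4)^2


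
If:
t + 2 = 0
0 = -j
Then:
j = 0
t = -2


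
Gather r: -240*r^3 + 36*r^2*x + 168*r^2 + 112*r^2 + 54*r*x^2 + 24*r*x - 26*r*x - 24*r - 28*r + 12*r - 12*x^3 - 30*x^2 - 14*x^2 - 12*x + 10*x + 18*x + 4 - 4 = -240*r^3 + r^2*(36*x + 280) + r*(54*x^2 - 2*x - 40) - 12*x^3 - 44*x^2 + 16*x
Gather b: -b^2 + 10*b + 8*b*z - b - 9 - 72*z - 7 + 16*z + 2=-b^2 + b*(8*z + 9) - 56*z - 14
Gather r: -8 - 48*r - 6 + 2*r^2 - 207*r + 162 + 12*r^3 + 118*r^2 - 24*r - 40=12*r^3 + 120*r^2 - 279*r + 108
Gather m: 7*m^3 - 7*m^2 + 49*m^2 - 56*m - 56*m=7*m^3 + 42*m^2 - 112*m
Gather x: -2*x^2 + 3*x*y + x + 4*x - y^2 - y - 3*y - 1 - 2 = -2*x^2 + x*(3*y + 5) - y^2 - 4*y - 3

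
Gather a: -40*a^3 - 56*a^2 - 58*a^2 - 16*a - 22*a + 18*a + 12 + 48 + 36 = -40*a^3 - 114*a^2 - 20*a + 96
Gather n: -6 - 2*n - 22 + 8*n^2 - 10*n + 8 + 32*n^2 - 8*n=40*n^2 - 20*n - 20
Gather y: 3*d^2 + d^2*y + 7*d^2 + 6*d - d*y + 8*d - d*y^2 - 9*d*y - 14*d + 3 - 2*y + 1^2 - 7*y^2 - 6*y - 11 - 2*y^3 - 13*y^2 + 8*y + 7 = 10*d^2 - 2*y^3 + y^2*(-d - 20) + y*(d^2 - 10*d)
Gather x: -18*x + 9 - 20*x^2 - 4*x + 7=-20*x^2 - 22*x + 16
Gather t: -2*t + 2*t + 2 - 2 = 0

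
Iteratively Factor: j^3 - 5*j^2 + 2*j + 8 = (j + 1)*(j^2 - 6*j + 8) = (j - 4)*(j + 1)*(j - 2)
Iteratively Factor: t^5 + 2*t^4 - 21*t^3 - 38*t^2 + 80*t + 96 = (t - 4)*(t^4 + 6*t^3 + 3*t^2 - 26*t - 24) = (t - 4)*(t - 2)*(t^3 + 8*t^2 + 19*t + 12) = (t - 4)*(t - 2)*(t + 4)*(t^2 + 4*t + 3) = (t - 4)*(t - 2)*(t + 1)*(t + 4)*(t + 3)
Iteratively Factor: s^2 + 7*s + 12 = (s + 3)*(s + 4)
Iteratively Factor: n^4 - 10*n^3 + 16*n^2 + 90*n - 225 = (n - 5)*(n^3 - 5*n^2 - 9*n + 45) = (n - 5)^2*(n^2 - 9) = (n - 5)^2*(n - 3)*(n + 3)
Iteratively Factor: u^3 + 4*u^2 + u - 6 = (u + 3)*(u^2 + u - 2) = (u + 2)*(u + 3)*(u - 1)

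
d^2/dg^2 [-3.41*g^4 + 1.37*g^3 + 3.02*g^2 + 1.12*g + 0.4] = -40.92*g^2 + 8.22*g + 6.04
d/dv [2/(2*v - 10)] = -1/(v - 5)^2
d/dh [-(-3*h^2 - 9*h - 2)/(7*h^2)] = (-9*h - 4)/(7*h^3)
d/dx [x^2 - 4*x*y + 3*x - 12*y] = 2*x - 4*y + 3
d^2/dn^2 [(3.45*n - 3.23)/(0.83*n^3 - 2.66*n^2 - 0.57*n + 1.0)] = (14.26023*n^5 - 72.403224*n^4 + 166.185134*n^3 - 162.31845*n^2 + 41.763444*n - 15.349454)/(0.571787*n^9 - 5.497422*n^8 + 16.440225*n^7 - 9.20372*n^6 - 24.537075*n^5 + 15.795498*n^4 + 11.402007*n^3 - 7.0053*n^2 - 1.71*n + 1.0)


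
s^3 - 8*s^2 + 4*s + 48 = (s - 6)*(s - 4)*(s + 2)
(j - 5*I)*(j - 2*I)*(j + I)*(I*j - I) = I*j^4 + 6*j^3 - I*j^3 - 6*j^2 - 3*I*j^2 + 10*j + 3*I*j - 10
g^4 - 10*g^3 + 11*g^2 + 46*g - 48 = (g - 8)*(g - 3)*(g - 1)*(g + 2)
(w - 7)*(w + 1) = w^2 - 6*w - 7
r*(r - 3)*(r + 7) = r^3 + 4*r^2 - 21*r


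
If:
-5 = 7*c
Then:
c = -5/7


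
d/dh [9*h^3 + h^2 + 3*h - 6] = 27*h^2 + 2*h + 3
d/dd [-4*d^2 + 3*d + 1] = 3 - 8*d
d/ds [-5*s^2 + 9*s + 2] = 9 - 10*s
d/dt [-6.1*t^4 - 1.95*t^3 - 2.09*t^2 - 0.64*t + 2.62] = -24.4*t^3 - 5.85*t^2 - 4.18*t - 0.64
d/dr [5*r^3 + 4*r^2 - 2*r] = 15*r^2 + 8*r - 2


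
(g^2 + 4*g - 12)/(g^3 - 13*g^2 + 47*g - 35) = (g^2 + 4*g - 12)/(g^3 - 13*g^2 + 47*g - 35)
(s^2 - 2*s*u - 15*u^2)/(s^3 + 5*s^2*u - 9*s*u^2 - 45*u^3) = (s - 5*u)/(s^2 + 2*s*u - 15*u^2)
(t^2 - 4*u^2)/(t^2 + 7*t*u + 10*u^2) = (t - 2*u)/(t + 5*u)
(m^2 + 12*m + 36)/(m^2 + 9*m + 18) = (m + 6)/(m + 3)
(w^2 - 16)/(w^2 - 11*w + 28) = (w + 4)/(w - 7)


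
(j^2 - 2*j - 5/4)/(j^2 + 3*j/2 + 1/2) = (j - 5/2)/(j + 1)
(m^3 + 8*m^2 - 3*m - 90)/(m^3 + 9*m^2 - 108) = (m + 5)/(m + 6)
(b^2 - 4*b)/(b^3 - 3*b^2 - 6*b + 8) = b/(b^2 + b - 2)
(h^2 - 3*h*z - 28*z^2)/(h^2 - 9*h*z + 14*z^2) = (-h - 4*z)/(-h + 2*z)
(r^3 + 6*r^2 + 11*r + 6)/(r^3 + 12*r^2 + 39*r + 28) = (r^2 + 5*r + 6)/(r^2 + 11*r + 28)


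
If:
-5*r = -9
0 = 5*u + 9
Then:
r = 9/5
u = -9/5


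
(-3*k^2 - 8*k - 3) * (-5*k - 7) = 15*k^3 + 61*k^2 + 71*k + 21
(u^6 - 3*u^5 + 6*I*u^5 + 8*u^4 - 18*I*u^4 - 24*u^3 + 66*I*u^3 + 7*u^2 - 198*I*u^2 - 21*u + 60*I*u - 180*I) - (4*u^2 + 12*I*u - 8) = u^6 - 3*u^5 + 6*I*u^5 + 8*u^4 - 18*I*u^4 - 24*u^3 + 66*I*u^3 + 3*u^2 - 198*I*u^2 - 21*u + 48*I*u + 8 - 180*I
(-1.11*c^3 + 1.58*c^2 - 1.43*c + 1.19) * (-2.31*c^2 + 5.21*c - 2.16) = 2.5641*c^5 - 9.4329*c^4 + 13.9327*c^3 - 13.612*c^2 + 9.2887*c - 2.5704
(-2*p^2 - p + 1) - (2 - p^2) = -p^2 - p - 1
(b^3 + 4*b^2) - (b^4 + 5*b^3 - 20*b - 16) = -b^4 - 4*b^3 + 4*b^2 + 20*b + 16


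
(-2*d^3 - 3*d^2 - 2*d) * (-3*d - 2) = 6*d^4 + 13*d^3 + 12*d^2 + 4*d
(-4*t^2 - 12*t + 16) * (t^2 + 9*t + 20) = -4*t^4 - 48*t^3 - 172*t^2 - 96*t + 320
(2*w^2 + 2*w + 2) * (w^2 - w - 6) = 2*w^4 - 12*w^2 - 14*w - 12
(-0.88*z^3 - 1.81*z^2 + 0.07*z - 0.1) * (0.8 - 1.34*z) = 1.1792*z^4 + 1.7214*z^3 - 1.5418*z^2 + 0.19*z - 0.08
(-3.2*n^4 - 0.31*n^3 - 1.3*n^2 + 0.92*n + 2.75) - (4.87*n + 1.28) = -3.2*n^4 - 0.31*n^3 - 1.3*n^2 - 3.95*n + 1.47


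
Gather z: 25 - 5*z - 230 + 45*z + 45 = 40*z - 160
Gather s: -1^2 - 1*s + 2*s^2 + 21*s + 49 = 2*s^2 + 20*s + 48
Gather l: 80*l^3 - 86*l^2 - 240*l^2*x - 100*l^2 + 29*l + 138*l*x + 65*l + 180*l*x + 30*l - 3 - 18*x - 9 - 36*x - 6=80*l^3 + l^2*(-240*x - 186) + l*(318*x + 124) - 54*x - 18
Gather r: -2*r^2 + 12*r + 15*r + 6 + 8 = -2*r^2 + 27*r + 14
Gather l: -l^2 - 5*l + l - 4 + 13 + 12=-l^2 - 4*l + 21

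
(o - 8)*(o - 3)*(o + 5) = o^3 - 6*o^2 - 31*o + 120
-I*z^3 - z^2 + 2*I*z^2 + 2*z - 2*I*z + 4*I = (z - 2)*(z - 2*I)*(-I*z + 1)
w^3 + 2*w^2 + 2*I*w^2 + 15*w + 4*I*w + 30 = (w + 2)*(w - 3*I)*(w + 5*I)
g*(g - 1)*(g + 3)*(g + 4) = g^4 + 6*g^3 + 5*g^2 - 12*g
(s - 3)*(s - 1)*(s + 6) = s^3 + 2*s^2 - 21*s + 18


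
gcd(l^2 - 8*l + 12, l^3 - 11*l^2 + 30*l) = l - 6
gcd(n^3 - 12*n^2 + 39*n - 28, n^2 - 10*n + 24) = n - 4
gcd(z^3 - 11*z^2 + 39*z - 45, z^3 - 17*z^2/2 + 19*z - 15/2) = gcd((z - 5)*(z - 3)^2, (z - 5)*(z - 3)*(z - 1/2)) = z^2 - 8*z + 15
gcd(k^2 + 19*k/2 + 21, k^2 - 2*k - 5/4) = 1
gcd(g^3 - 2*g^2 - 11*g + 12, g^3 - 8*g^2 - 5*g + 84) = g^2 - g - 12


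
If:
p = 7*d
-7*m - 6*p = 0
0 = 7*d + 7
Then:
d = -1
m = 6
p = -7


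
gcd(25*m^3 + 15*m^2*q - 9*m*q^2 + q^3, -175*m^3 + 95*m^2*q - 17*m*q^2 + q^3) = 25*m^2 - 10*m*q + q^2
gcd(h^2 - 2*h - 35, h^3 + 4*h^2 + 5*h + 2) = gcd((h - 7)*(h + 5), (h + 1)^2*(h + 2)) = 1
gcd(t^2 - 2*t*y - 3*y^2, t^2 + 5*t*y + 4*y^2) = t + y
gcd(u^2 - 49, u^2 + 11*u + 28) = u + 7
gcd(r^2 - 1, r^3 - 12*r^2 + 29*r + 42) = r + 1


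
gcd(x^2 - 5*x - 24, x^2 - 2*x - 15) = x + 3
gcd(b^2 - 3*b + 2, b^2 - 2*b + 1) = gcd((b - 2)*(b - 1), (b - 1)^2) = b - 1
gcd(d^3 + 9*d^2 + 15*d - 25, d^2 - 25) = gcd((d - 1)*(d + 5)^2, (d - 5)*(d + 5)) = d + 5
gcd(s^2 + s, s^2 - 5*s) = s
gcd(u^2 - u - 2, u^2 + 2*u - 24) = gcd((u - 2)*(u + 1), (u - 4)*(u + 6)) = 1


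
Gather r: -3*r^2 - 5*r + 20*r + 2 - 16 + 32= -3*r^2 + 15*r + 18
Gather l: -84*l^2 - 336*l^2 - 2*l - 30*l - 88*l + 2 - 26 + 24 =-420*l^2 - 120*l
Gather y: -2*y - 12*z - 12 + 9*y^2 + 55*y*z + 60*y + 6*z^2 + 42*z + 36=9*y^2 + y*(55*z + 58) + 6*z^2 + 30*z + 24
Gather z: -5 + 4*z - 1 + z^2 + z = z^2 + 5*z - 6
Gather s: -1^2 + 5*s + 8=5*s + 7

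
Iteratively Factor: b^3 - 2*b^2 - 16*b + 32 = (b - 4)*(b^2 + 2*b - 8) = (b - 4)*(b - 2)*(b + 4)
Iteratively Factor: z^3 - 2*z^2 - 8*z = (z)*(z^2 - 2*z - 8) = z*(z - 4)*(z + 2)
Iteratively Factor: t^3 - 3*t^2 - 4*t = (t)*(t^2 - 3*t - 4) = t*(t + 1)*(t - 4)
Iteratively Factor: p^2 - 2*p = (p - 2)*(p)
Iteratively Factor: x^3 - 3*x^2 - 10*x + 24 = (x - 4)*(x^2 + x - 6) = (x - 4)*(x - 2)*(x + 3)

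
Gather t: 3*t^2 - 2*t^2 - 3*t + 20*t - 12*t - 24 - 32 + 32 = t^2 + 5*t - 24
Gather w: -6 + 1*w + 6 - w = 0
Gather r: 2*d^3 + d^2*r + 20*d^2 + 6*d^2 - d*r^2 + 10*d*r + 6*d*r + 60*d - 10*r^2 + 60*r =2*d^3 + 26*d^2 + 60*d + r^2*(-d - 10) + r*(d^2 + 16*d + 60)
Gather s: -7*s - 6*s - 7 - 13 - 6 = -13*s - 26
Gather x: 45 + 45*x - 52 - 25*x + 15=20*x + 8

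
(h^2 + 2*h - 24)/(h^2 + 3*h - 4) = (h^2 + 2*h - 24)/(h^2 + 3*h - 4)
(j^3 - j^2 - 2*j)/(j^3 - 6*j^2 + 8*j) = (j + 1)/(j - 4)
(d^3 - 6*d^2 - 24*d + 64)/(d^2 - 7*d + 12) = (d^3 - 6*d^2 - 24*d + 64)/(d^2 - 7*d + 12)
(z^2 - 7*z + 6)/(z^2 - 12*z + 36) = (z - 1)/(z - 6)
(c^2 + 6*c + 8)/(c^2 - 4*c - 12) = (c + 4)/(c - 6)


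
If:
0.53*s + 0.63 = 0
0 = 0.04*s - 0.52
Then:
No Solution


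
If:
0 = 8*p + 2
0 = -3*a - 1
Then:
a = -1/3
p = -1/4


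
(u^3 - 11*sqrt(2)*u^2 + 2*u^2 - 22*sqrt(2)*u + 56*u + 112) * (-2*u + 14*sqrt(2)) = -2*u^4 - 4*u^3 + 36*sqrt(2)*u^3 - 420*u^2 + 72*sqrt(2)*u^2 - 840*u + 784*sqrt(2)*u + 1568*sqrt(2)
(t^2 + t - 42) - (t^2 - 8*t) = 9*t - 42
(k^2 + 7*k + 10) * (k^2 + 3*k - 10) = k^4 + 10*k^3 + 21*k^2 - 40*k - 100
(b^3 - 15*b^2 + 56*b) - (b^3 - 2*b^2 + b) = -13*b^2 + 55*b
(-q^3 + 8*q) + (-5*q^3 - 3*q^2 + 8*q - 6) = -6*q^3 - 3*q^2 + 16*q - 6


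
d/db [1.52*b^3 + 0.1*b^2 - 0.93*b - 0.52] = 4.56*b^2 + 0.2*b - 0.93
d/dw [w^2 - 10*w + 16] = 2*w - 10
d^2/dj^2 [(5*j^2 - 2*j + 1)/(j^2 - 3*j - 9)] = 2*(13*j^3 + 138*j^2 - 63*j + 477)/(j^6 - 9*j^5 + 135*j^3 - 729*j - 729)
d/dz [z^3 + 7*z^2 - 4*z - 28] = 3*z^2 + 14*z - 4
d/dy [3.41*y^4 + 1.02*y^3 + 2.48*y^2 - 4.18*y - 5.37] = 13.64*y^3 + 3.06*y^2 + 4.96*y - 4.18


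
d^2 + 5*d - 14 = (d - 2)*(d + 7)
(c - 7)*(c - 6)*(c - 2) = c^3 - 15*c^2 + 68*c - 84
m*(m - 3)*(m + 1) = m^3 - 2*m^2 - 3*m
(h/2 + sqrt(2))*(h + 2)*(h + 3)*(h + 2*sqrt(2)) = h^4/2 + 5*h^3/2 + 2*sqrt(2)*h^3 + 7*h^2 + 10*sqrt(2)*h^2 + 12*sqrt(2)*h + 20*h + 24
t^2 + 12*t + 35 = (t + 5)*(t + 7)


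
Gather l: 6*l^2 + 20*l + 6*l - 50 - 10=6*l^2 + 26*l - 60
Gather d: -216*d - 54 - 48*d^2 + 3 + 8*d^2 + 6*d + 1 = -40*d^2 - 210*d - 50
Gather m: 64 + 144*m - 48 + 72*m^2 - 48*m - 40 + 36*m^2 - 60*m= 108*m^2 + 36*m - 24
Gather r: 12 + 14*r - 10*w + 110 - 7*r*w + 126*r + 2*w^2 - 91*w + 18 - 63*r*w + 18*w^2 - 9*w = r*(140 - 70*w) + 20*w^2 - 110*w + 140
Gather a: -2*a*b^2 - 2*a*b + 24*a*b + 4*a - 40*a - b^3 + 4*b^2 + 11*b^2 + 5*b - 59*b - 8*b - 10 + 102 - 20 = a*(-2*b^2 + 22*b - 36) - b^3 + 15*b^2 - 62*b + 72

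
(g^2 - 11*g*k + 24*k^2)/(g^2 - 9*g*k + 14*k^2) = (g^2 - 11*g*k + 24*k^2)/(g^2 - 9*g*k + 14*k^2)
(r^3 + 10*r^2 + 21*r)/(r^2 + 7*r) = r + 3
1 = 1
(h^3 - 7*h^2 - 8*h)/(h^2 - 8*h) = h + 1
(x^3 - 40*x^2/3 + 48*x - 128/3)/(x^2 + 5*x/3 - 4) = (x^2 - 12*x + 32)/(x + 3)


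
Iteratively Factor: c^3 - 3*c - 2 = (c + 1)*(c^2 - c - 2) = (c - 2)*(c + 1)*(c + 1)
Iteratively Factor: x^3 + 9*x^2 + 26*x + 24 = (x + 3)*(x^2 + 6*x + 8) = (x + 2)*(x + 3)*(x + 4)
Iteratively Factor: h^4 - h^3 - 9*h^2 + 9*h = (h + 3)*(h^3 - 4*h^2 + 3*h) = (h - 1)*(h + 3)*(h^2 - 3*h) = h*(h - 1)*(h + 3)*(h - 3)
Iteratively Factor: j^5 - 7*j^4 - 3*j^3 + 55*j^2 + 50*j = (j + 2)*(j^4 - 9*j^3 + 15*j^2 + 25*j) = (j - 5)*(j + 2)*(j^3 - 4*j^2 - 5*j) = j*(j - 5)*(j + 2)*(j^2 - 4*j - 5) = j*(j - 5)^2*(j + 2)*(j + 1)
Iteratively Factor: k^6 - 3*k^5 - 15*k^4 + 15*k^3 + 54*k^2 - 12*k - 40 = (k - 5)*(k^5 + 2*k^4 - 5*k^3 - 10*k^2 + 4*k + 8) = (k - 5)*(k - 1)*(k^4 + 3*k^3 - 2*k^2 - 12*k - 8) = (k - 5)*(k - 1)*(k + 2)*(k^3 + k^2 - 4*k - 4) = (k - 5)*(k - 1)*(k + 1)*(k + 2)*(k^2 - 4) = (k - 5)*(k - 1)*(k + 1)*(k + 2)^2*(k - 2)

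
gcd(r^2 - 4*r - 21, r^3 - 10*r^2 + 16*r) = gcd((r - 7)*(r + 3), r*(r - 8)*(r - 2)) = 1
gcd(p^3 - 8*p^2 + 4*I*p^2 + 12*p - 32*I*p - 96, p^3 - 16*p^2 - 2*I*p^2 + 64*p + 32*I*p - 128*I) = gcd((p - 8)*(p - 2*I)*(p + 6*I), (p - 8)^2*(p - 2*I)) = p^2 + p*(-8 - 2*I) + 16*I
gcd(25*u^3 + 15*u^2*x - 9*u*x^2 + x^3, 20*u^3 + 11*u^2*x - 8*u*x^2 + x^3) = -5*u^2 - 4*u*x + x^2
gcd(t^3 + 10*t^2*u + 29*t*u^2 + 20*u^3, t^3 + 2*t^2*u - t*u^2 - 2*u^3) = t + u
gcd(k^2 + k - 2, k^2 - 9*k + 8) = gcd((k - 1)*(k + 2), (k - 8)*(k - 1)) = k - 1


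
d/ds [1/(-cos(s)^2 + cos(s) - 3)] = (1 - 2*cos(s))*sin(s)/(sin(s)^2 + cos(s) - 4)^2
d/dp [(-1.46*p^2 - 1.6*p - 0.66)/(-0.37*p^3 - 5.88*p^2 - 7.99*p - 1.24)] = (-0.5402*p^4 - 1.184*p^3 + 1.5248*p^2 - 4.1408*p - 3.2894)/(0.1369*p^6 + 4.3512*p^5 + 40.487*p^4 + 94.88*p^3 + 78.4225*p^2 + 19.8152*p + 1.5376)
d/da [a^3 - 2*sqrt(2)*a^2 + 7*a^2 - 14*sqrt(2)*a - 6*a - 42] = 3*a^2 - 4*sqrt(2)*a + 14*a - 14*sqrt(2) - 6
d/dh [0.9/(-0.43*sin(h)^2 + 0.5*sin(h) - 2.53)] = (0.774*sin(h) - 0.45)*cos(h)/(0.43*sin(h)^2 - 0.5*sin(h) + 2.53)^2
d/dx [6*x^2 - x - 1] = 12*x - 1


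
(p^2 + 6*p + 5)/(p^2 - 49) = (p^2 + 6*p + 5)/(p^2 - 49)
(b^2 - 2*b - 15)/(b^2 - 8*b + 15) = (b + 3)/(b - 3)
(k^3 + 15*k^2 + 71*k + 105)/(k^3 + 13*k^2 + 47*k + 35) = (k + 3)/(k + 1)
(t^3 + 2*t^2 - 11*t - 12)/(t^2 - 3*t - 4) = (t^2 + t - 12)/(t - 4)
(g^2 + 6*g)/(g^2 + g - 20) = g*(g + 6)/(g^2 + g - 20)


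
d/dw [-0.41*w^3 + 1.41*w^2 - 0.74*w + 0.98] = -1.23*w^2 + 2.82*w - 0.74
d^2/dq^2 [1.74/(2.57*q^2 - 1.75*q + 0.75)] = (-22.985052*q^2 + 15.6513*q + 1.74*(5.14*q - 1.75)*(10.28*q - 3.5) - 6.7077)/(2.57*q^2 - 1.75*q + 0.75)^3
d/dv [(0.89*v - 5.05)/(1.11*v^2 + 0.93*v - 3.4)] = (-0.9879*v^2 + 11.211*v + 1.6705)/(1.2321*v^4 + 2.0646*v^3 - 6.6831*v^2 - 6.324*v + 11.56)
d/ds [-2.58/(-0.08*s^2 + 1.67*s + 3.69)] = (4.3086 - 0.4128*s)/(-0.08*s^2 + 1.67*s + 3.69)^2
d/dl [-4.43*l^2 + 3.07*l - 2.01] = 3.07 - 8.86*l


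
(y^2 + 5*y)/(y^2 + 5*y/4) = 4*(y + 5)/(4*y + 5)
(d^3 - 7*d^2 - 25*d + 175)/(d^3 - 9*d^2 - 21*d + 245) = (d - 5)/(d - 7)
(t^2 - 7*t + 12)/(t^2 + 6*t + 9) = (t^2 - 7*t + 12)/(t^2 + 6*t + 9)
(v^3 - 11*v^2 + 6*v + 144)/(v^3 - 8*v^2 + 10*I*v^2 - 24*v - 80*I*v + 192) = (v^2 - 3*v - 18)/(v^2 + 10*I*v - 24)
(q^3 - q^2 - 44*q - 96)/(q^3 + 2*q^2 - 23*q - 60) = (q - 8)/(q - 5)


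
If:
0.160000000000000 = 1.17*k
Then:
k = 0.14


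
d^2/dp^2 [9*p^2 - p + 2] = 18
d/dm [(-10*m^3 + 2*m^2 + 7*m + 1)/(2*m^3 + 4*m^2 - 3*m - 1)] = 2*(-22*m^4 + 16*m^3 - 5*m^2 - 6*m - 2)/(4*m^6 + 16*m^5 + 4*m^4 - 28*m^3 + m^2 + 6*m + 1)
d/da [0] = 0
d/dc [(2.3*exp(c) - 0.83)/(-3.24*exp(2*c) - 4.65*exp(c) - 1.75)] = (7.452*exp(2*c) - 5.3784*exp(c) - 7.8845)*exp(c)/(10.4976*exp(4*c) + 30.132*exp(3*c) + 32.9625*exp(2*c) + 16.275*exp(c) + 3.0625)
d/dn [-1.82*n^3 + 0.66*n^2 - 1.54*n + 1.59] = -5.46*n^2 + 1.32*n - 1.54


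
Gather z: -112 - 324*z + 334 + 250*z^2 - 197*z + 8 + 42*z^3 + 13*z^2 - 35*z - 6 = 42*z^3 + 263*z^2 - 556*z + 224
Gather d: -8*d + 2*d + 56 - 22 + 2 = 36 - 6*d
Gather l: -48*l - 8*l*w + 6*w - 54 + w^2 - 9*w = l*(-8*w - 48) + w^2 - 3*w - 54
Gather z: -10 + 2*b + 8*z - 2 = 2*b + 8*z - 12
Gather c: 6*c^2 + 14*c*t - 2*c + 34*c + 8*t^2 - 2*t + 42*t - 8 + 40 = 6*c^2 + c*(14*t + 32) + 8*t^2 + 40*t + 32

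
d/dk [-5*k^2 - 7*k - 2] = -10*k - 7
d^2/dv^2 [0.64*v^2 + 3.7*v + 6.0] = 1.28000000000000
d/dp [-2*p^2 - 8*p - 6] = -4*p - 8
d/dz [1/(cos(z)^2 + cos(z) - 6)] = (2*cos(z) + 1)*sin(z)/(cos(z)^2 + cos(z) - 6)^2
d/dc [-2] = 0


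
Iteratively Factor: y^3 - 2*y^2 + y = (y - 1)*(y^2 - y) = y*(y - 1)*(y - 1)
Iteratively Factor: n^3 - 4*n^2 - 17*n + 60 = (n + 4)*(n^2 - 8*n + 15) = (n - 3)*(n + 4)*(n - 5)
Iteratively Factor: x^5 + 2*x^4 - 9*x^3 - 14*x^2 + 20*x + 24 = (x - 2)*(x^4 + 4*x^3 - x^2 - 16*x - 12) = (x - 2)*(x + 2)*(x^3 + 2*x^2 - 5*x - 6) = (x - 2)^2*(x + 2)*(x^2 + 4*x + 3) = (x - 2)^2*(x + 1)*(x + 2)*(x + 3)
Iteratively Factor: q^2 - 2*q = (q - 2)*(q)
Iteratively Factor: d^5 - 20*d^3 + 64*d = (d - 4)*(d^4 + 4*d^3 - 4*d^2 - 16*d) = (d - 4)*(d + 4)*(d^3 - 4*d) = (d - 4)*(d + 2)*(d + 4)*(d^2 - 2*d) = (d - 4)*(d - 2)*(d + 2)*(d + 4)*(d)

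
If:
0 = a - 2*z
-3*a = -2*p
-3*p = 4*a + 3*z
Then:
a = 0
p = 0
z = 0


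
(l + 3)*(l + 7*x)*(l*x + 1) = l^3*x + 7*l^2*x^2 + 3*l^2*x + l^2 + 21*l*x^2 + 7*l*x + 3*l + 21*x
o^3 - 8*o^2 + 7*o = o*(o - 7)*(o - 1)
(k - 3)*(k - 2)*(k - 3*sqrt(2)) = k^3 - 5*k^2 - 3*sqrt(2)*k^2 + 6*k + 15*sqrt(2)*k - 18*sqrt(2)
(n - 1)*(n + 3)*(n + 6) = n^3 + 8*n^2 + 9*n - 18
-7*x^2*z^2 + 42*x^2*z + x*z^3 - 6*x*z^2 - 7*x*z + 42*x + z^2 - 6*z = (-7*x + z)*(z - 6)*(x*z + 1)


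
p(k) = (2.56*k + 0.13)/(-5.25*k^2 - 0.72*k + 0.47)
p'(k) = (2.56*k + 0.13)*(10.5*k + 0.72)/(-5.25*k^2 - 0.72*k + 0.47)^2 + 2.56/(-5.25*k^2 - 0.72*k + 0.47) = (13.44*k^2 + 1.365*k + 1.2968)/(27.5625*k^4 + 7.56*k^3 - 4.4166*k^2 - 0.6768*k + 0.2209)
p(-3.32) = 0.15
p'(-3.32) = 0.05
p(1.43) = -0.34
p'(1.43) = 0.24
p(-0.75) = 0.92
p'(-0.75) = 2.07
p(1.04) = -0.47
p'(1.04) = 0.49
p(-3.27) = 0.15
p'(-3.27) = 0.05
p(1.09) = -0.45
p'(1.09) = 0.44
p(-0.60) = 1.42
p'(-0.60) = 5.45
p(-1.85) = 0.28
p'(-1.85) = 0.17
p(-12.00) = 0.04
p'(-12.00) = 0.00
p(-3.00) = 0.17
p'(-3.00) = 0.06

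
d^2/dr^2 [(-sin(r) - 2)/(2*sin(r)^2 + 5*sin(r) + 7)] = (4*sin(r)^5 + 22*sin(r)^4 - 32*sin(r)^3 - 145*sin(r)^2 - 57*sin(r) + 26)/(5*sin(r) - cos(2*r) + 8)^3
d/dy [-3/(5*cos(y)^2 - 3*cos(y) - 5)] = 3*(3 - 10*cos(y))*sin(y)/(5*sin(y)^2 + 3*cos(y))^2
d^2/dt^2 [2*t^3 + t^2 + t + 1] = 12*t + 2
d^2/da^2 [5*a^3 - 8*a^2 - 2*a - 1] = 30*a - 16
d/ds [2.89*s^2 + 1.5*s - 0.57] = 5.78*s + 1.5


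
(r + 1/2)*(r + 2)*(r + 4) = r^3 + 13*r^2/2 + 11*r + 4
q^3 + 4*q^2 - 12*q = q*(q - 2)*(q + 6)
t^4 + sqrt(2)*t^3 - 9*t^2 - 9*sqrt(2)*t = t*(t - 3)*(t + 3)*(t + sqrt(2))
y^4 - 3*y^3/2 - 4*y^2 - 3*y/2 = y*(y - 3)*(y + 1/2)*(y + 1)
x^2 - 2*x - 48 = (x - 8)*(x + 6)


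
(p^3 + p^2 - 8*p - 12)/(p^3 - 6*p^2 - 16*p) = (p^2 - p - 6)/(p*(p - 8))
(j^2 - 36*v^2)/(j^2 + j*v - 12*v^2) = (j^2 - 36*v^2)/(j^2 + j*v - 12*v^2)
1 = 1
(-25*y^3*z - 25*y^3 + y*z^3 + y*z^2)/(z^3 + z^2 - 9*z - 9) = y*(-25*y^2 + z^2)/(z^2 - 9)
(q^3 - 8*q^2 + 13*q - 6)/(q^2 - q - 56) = (-q^3 + 8*q^2 - 13*q + 6)/(-q^2 + q + 56)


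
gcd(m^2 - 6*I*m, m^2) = m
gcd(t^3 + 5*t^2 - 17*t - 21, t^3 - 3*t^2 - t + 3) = t^2 - 2*t - 3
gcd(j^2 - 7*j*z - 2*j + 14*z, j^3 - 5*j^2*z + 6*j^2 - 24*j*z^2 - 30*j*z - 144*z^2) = 1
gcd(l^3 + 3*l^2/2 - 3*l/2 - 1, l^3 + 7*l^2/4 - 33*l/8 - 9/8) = 1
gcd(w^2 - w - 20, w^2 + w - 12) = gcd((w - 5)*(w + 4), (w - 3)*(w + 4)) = w + 4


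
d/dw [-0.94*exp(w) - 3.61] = -0.94*exp(w)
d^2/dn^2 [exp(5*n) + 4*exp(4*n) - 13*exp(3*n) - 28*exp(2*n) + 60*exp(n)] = (25*exp(4*n) + 64*exp(3*n) - 117*exp(2*n) - 112*exp(n) + 60)*exp(n)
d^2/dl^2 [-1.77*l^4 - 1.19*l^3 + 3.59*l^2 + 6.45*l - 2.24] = -21.24*l^2 - 7.14*l + 7.18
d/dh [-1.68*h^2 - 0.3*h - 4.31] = -3.36*h - 0.3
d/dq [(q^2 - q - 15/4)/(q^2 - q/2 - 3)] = 1/(2*(q^2 - 4*q + 4))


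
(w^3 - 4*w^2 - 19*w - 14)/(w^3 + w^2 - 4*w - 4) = (w - 7)/(w - 2)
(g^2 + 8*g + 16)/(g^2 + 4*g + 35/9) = 9*(g^2 + 8*g + 16)/(9*g^2 + 36*g + 35)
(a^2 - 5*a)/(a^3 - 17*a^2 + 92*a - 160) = a/(a^2 - 12*a + 32)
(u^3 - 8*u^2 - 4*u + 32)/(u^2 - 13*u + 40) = (u^2 - 4)/(u - 5)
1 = 1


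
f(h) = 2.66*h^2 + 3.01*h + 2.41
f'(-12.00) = -60.83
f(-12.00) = 349.33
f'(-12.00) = -60.83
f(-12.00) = 349.33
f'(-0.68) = -0.61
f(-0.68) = 1.59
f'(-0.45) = 0.62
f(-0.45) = 1.59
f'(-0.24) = 1.73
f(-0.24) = 1.84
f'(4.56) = 27.27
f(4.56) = 71.45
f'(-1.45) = -4.70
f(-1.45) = 3.64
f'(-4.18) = -19.23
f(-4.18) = 36.30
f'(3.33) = 20.73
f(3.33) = 41.93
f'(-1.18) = -3.27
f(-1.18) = 2.56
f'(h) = 5.32*h + 3.01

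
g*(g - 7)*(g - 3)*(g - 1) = g^4 - 11*g^3 + 31*g^2 - 21*g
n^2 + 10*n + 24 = (n + 4)*(n + 6)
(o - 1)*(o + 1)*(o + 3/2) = o^3 + 3*o^2/2 - o - 3/2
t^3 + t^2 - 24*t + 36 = (t - 3)*(t - 2)*(t + 6)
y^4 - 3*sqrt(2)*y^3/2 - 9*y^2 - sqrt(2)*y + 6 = (y - 3*sqrt(2))*(y - sqrt(2)/2)*(y + sqrt(2))^2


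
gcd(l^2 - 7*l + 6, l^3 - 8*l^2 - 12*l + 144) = l - 6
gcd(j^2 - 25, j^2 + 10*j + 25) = j + 5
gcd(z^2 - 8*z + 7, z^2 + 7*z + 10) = 1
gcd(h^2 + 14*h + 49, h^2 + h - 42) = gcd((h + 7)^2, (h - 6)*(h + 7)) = h + 7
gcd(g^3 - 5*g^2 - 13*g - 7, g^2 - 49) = g - 7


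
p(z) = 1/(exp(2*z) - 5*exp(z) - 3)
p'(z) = (-2*exp(2*z) + 5*exp(z))/(exp(2*z) - 5*exp(z) - 3)^2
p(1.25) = -0.12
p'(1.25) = -0.10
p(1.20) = -0.12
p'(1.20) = -0.07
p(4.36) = 0.00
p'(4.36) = -0.00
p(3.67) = 0.00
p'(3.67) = -0.00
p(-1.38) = -0.24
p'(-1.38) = 0.06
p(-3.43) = -0.32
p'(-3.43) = 0.02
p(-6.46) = -0.33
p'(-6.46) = 0.00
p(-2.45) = -0.29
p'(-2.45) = 0.04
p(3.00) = 0.00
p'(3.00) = -0.00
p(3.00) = 0.00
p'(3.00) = -0.00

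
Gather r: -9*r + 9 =9 - 9*r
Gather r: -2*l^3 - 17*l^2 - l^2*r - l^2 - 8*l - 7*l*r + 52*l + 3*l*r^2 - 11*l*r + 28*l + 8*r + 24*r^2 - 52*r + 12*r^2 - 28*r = -2*l^3 - 18*l^2 + 72*l + r^2*(3*l + 36) + r*(-l^2 - 18*l - 72)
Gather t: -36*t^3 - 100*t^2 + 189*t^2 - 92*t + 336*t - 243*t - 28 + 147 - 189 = -36*t^3 + 89*t^2 + t - 70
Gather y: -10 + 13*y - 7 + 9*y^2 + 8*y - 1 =9*y^2 + 21*y - 18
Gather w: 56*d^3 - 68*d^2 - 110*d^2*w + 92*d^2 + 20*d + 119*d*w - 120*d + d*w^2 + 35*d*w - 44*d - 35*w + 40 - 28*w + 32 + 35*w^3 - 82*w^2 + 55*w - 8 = 56*d^3 + 24*d^2 - 144*d + 35*w^3 + w^2*(d - 82) + w*(-110*d^2 + 154*d - 8) + 64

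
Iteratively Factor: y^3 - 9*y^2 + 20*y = (y)*(y^2 - 9*y + 20) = y*(y - 5)*(y - 4)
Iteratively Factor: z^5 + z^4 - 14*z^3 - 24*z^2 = (z + 3)*(z^4 - 2*z^3 - 8*z^2) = (z + 2)*(z + 3)*(z^3 - 4*z^2) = z*(z + 2)*(z + 3)*(z^2 - 4*z) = z*(z - 4)*(z + 2)*(z + 3)*(z)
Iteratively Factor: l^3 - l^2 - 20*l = (l - 5)*(l^2 + 4*l) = (l - 5)*(l + 4)*(l)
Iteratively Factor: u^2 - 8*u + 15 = (u - 3)*(u - 5)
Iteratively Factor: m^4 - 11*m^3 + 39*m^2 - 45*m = (m)*(m^3 - 11*m^2 + 39*m - 45) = m*(m - 5)*(m^2 - 6*m + 9) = m*(m - 5)*(m - 3)*(m - 3)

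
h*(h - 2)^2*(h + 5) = h^4 + h^3 - 16*h^2 + 20*h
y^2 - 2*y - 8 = (y - 4)*(y + 2)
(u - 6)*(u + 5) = u^2 - u - 30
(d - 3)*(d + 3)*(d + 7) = d^3 + 7*d^2 - 9*d - 63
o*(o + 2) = o^2 + 2*o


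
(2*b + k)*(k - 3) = 2*b*k - 6*b + k^2 - 3*k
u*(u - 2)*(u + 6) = u^3 + 4*u^2 - 12*u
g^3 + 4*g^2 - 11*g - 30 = (g - 3)*(g + 2)*(g + 5)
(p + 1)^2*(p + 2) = p^3 + 4*p^2 + 5*p + 2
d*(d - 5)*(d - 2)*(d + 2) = d^4 - 5*d^3 - 4*d^2 + 20*d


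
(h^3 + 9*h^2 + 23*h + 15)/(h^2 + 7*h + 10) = (h^2 + 4*h + 3)/(h + 2)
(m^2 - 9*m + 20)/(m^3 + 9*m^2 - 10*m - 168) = (m - 5)/(m^2 + 13*m + 42)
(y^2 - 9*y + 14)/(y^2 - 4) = (y - 7)/(y + 2)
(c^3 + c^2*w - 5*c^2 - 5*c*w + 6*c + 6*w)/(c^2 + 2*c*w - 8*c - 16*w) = (c^3 + c^2*w - 5*c^2 - 5*c*w + 6*c + 6*w)/(c^2 + 2*c*w - 8*c - 16*w)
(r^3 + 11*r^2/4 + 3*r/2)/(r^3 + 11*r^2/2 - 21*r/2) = (4*r^2 + 11*r + 6)/(2*(2*r^2 + 11*r - 21))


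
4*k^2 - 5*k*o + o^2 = (-4*k + o)*(-k + o)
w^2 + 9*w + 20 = (w + 4)*(w + 5)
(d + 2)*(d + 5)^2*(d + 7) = d^4 + 19*d^3 + 129*d^2 + 365*d + 350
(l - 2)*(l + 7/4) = l^2 - l/4 - 7/2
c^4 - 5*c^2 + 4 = (c - 2)*(c - 1)*(c + 1)*(c + 2)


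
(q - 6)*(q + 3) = q^2 - 3*q - 18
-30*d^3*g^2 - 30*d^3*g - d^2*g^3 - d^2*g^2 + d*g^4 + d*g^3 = g*(-6*d + g)*(5*d + g)*(d*g + d)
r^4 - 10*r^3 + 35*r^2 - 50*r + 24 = (r - 4)*(r - 3)*(r - 2)*(r - 1)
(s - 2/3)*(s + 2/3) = s^2 - 4/9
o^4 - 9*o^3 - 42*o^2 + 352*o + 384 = (o - 8)^2*(o + 1)*(o + 6)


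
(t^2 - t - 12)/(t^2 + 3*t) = (t - 4)/t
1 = 1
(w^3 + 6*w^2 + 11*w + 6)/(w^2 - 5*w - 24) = (w^2 + 3*w + 2)/(w - 8)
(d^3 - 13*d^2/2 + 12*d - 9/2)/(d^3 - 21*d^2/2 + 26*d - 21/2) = (d - 3)/(d - 7)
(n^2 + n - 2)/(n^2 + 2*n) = (n - 1)/n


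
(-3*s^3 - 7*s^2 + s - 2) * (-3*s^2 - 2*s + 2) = 9*s^5 + 27*s^4 + 5*s^3 - 10*s^2 + 6*s - 4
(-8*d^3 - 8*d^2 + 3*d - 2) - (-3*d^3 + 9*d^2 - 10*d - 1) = -5*d^3 - 17*d^2 + 13*d - 1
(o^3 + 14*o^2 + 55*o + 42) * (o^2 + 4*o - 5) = o^5 + 18*o^4 + 106*o^3 + 192*o^2 - 107*o - 210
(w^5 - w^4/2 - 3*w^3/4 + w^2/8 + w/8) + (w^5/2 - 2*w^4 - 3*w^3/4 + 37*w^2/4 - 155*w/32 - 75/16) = 3*w^5/2 - 5*w^4/2 - 3*w^3/2 + 75*w^2/8 - 151*w/32 - 75/16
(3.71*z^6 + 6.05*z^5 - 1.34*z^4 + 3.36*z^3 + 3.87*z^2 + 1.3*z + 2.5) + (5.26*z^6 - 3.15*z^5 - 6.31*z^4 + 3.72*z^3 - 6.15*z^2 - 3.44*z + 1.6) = 8.97*z^6 + 2.9*z^5 - 7.65*z^4 + 7.08*z^3 - 2.28*z^2 - 2.14*z + 4.1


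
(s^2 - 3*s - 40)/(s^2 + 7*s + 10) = (s - 8)/(s + 2)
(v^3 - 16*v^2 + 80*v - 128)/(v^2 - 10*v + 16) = (v^2 - 8*v + 16)/(v - 2)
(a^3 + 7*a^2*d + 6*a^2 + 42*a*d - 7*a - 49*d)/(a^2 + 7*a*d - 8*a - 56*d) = (a^2 + 6*a - 7)/(a - 8)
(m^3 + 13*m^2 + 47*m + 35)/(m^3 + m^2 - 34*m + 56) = (m^2 + 6*m + 5)/(m^2 - 6*m + 8)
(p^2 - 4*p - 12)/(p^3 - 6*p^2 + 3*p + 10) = (p^2 - 4*p - 12)/(p^3 - 6*p^2 + 3*p + 10)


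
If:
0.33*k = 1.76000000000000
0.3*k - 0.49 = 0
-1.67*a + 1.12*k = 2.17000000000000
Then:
No Solution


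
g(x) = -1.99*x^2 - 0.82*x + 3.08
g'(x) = -3.98*x - 0.82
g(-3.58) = -19.49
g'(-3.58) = 13.43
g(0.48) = 2.23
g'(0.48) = -2.73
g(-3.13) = -13.85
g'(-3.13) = 11.64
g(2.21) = -8.45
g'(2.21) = -9.62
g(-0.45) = 3.05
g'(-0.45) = 0.97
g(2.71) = -13.76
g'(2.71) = -11.61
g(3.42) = -23.00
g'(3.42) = -14.43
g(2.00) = -6.52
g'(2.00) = -8.78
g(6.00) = -73.48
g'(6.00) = -24.70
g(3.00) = -17.29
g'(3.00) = -12.76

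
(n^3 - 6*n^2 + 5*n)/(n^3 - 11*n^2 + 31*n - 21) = n*(n - 5)/(n^2 - 10*n + 21)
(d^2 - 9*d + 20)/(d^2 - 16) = (d - 5)/(d + 4)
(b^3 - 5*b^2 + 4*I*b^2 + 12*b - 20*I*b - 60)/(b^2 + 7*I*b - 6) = (b^2 - b*(5 + 2*I) + 10*I)/(b + I)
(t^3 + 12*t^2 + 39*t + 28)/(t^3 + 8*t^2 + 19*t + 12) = (t + 7)/(t + 3)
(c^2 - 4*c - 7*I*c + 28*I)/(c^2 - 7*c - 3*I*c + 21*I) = (c^2 - 4*c - 7*I*c + 28*I)/(c^2 - 7*c - 3*I*c + 21*I)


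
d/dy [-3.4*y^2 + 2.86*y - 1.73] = 2.86 - 6.8*y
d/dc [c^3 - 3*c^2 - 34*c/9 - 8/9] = 3*c^2 - 6*c - 34/9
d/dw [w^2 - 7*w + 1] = 2*w - 7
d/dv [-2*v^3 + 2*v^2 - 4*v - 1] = -6*v^2 + 4*v - 4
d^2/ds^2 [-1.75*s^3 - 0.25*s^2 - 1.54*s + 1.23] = -10.5*s - 0.5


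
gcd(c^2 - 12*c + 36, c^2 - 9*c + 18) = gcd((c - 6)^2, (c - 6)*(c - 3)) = c - 6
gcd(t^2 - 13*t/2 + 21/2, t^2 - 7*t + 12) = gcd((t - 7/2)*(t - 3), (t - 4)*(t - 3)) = t - 3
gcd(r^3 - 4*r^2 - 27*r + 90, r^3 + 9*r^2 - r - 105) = r^2 + 2*r - 15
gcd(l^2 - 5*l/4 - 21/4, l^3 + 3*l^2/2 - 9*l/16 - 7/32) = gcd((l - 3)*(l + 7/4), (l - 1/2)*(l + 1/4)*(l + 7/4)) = l + 7/4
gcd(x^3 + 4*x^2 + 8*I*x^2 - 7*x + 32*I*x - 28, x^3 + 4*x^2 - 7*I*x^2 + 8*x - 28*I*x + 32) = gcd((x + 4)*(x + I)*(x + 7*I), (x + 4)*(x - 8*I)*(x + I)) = x^2 + x*(4 + I) + 4*I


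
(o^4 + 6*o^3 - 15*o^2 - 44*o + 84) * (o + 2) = o^5 + 8*o^4 - 3*o^3 - 74*o^2 - 4*o + 168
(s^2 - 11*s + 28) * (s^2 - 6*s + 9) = s^4 - 17*s^3 + 103*s^2 - 267*s + 252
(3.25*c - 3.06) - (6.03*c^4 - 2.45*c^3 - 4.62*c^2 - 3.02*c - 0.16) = -6.03*c^4 + 2.45*c^3 + 4.62*c^2 + 6.27*c - 2.9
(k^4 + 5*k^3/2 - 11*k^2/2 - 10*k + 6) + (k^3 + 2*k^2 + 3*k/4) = k^4 + 7*k^3/2 - 7*k^2/2 - 37*k/4 + 6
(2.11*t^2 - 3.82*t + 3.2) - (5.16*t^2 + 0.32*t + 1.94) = -3.05*t^2 - 4.14*t + 1.26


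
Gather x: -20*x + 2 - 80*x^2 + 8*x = -80*x^2 - 12*x + 2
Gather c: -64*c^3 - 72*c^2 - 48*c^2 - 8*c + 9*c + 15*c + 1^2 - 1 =-64*c^3 - 120*c^2 + 16*c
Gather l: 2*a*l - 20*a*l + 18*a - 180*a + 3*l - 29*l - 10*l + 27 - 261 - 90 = -162*a + l*(-18*a - 36) - 324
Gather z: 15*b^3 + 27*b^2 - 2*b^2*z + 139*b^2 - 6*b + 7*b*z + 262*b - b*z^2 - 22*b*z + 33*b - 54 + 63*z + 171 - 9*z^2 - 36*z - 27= 15*b^3 + 166*b^2 + 289*b + z^2*(-b - 9) + z*(-2*b^2 - 15*b + 27) + 90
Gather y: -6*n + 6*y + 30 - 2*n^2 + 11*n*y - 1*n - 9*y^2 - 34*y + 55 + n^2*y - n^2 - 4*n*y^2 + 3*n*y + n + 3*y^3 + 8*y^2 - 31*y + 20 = -3*n^2 - 6*n + 3*y^3 + y^2*(-4*n - 1) + y*(n^2 + 14*n - 59) + 105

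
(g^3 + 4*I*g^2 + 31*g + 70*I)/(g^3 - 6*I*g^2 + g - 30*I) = (g + 7*I)/(g - 3*I)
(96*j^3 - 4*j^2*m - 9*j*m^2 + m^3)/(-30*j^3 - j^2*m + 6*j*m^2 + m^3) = (-32*j^2 + 12*j*m - m^2)/(10*j^2 - 3*j*m - m^2)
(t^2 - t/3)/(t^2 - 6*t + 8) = t*(3*t - 1)/(3*(t^2 - 6*t + 8))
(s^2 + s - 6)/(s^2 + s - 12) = (s^2 + s - 6)/(s^2 + s - 12)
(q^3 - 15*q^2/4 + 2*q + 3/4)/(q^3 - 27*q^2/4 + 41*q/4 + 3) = (q - 1)/(q - 4)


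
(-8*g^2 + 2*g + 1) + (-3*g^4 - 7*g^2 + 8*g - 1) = -3*g^4 - 15*g^2 + 10*g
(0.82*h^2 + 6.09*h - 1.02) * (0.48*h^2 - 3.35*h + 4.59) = 0.3936*h^4 + 0.1762*h^3 - 17.1273*h^2 + 31.3701*h - 4.6818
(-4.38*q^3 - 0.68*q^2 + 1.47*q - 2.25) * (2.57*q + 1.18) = -11.2566*q^4 - 6.916*q^3 + 2.9755*q^2 - 4.0479*q - 2.655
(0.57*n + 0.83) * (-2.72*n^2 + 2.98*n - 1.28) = -1.5504*n^3 - 0.559*n^2 + 1.7438*n - 1.0624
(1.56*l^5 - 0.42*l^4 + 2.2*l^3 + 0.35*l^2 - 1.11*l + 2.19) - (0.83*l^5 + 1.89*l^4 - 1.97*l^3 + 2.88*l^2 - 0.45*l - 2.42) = 0.73*l^5 - 2.31*l^4 + 4.17*l^3 - 2.53*l^2 - 0.66*l + 4.61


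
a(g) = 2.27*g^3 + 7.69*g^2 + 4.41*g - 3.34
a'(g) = 6.81*g^2 + 15.38*g + 4.41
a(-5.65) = -192.19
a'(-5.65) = 134.91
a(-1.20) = -1.48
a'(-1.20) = -4.24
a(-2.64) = -3.15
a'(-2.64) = 11.27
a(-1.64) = 0.10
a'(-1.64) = -2.50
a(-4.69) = -89.05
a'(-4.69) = 82.07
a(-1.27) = -1.19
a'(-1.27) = -4.14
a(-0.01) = -3.38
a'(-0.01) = 4.26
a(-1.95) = 0.47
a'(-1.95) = 0.31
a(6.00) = 790.28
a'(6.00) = 341.85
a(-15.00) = -6000.49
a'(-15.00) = 1305.96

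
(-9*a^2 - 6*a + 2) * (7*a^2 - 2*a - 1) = -63*a^4 - 24*a^3 + 35*a^2 + 2*a - 2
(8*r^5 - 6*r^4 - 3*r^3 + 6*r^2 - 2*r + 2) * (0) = 0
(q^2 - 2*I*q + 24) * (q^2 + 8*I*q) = q^4 + 6*I*q^3 + 40*q^2 + 192*I*q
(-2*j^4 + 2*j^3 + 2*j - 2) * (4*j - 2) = -8*j^5 + 12*j^4 - 4*j^3 + 8*j^2 - 12*j + 4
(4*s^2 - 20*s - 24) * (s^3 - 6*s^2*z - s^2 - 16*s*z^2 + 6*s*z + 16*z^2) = 4*s^5 - 24*s^4*z - 24*s^4 - 64*s^3*z^2 + 144*s^3*z - 4*s^3 + 384*s^2*z^2 + 24*s^2*z + 24*s^2 + 64*s*z^2 - 144*s*z - 384*z^2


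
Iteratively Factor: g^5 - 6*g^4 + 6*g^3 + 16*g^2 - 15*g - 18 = (g + 1)*(g^4 - 7*g^3 + 13*g^2 + 3*g - 18) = (g + 1)^2*(g^3 - 8*g^2 + 21*g - 18) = (g - 2)*(g + 1)^2*(g^2 - 6*g + 9) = (g - 3)*(g - 2)*(g + 1)^2*(g - 3)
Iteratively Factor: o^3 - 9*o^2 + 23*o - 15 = (o - 1)*(o^2 - 8*o + 15) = (o - 3)*(o - 1)*(o - 5)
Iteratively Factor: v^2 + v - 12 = (v - 3)*(v + 4)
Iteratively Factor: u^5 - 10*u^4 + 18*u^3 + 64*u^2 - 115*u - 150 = (u - 3)*(u^4 - 7*u^3 - 3*u^2 + 55*u + 50) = (u - 5)*(u - 3)*(u^3 - 2*u^2 - 13*u - 10) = (u - 5)*(u - 3)*(u + 1)*(u^2 - 3*u - 10) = (u - 5)^2*(u - 3)*(u + 1)*(u + 2)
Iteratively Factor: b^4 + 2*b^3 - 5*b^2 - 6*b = (b)*(b^3 + 2*b^2 - 5*b - 6) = b*(b + 1)*(b^2 + b - 6) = b*(b - 2)*(b + 1)*(b + 3)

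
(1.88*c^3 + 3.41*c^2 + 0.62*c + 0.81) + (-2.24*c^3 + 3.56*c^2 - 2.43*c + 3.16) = -0.36*c^3 + 6.97*c^2 - 1.81*c + 3.97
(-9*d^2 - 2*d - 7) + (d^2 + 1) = -8*d^2 - 2*d - 6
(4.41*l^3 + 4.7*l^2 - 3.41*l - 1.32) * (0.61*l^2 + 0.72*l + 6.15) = 2.6901*l^5 + 6.0422*l^4 + 28.4254*l^3 + 25.6446*l^2 - 21.9219*l - 8.118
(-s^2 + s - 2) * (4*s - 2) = -4*s^3 + 6*s^2 - 10*s + 4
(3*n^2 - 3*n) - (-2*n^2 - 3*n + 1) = 5*n^2 - 1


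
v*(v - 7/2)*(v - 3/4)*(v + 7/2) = v^4 - 3*v^3/4 - 49*v^2/4 + 147*v/16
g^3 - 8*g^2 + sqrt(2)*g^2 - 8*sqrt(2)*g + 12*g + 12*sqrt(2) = (g - 6)*(g - 2)*(g + sqrt(2))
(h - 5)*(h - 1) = h^2 - 6*h + 5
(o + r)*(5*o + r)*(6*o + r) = 30*o^3 + 41*o^2*r + 12*o*r^2 + r^3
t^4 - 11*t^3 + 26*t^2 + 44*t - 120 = (t - 6)*(t - 5)*(t - 2)*(t + 2)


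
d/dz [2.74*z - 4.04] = 2.74000000000000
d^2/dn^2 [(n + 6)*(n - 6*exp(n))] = -6*n*exp(n) - 48*exp(n) + 2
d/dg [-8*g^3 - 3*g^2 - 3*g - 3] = -24*g^2 - 6*g - 3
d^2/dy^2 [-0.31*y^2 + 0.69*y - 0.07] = -0.620000000000000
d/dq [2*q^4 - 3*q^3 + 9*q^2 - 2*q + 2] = 8*q^3 - 9*q^2 + 18*q - 2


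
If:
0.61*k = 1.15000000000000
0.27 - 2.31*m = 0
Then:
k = 1.89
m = 0.12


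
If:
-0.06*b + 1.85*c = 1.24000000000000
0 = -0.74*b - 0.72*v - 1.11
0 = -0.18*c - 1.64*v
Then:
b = -1.43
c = 0.62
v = -0.07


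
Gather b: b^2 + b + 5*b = b^2 + 6*b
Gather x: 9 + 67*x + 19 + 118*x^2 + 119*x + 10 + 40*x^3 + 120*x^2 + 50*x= 40*x^3 + 238*x^2 + 236*x + 38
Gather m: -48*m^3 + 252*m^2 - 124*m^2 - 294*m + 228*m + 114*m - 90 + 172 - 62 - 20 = -48*m^3 + 128*m^2 + 48*m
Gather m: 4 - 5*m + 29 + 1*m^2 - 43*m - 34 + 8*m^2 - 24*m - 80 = 9*m^2 - 72*m - 81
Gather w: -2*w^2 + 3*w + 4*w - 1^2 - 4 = -2*w^2 + 7*w - 5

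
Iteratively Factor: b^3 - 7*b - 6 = (b + 1)*(b^2 - b - 6) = (b - 3)*(b + 1)*(b + 2)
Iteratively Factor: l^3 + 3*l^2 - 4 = (l + 2)*(l^2 + l - 2) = (l + 2)^2*(l - 1)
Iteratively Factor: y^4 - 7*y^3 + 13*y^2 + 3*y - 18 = (y - 3)*(y^3 - 4*y^2 + y + 6) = (y - 3)^2*(y^2 - y - 2) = (y - 3)^2*(y + 1)*(y - 2)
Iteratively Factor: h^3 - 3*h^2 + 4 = (h + 1)*(h^2 - 4*h + 4) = (h - 2)*(h + 1)*(h - 2)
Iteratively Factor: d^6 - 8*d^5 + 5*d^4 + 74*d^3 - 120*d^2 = (d)*(d^5 - 8*d^4 + 5*d^3 + 74*d^2 - 120*d) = d*(d + 3)*(d^4 - 11*d^3 + 38*d^2 - 40*d) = d*(d - 5)*(d + 3)*(d^3 - 6*d^2 + 8*d) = d^2*(d - 5)*(d + 3)*(d^2 - 6*d + 8) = d^2*(d - 5)*(d - 2)*(d + 3)*(d - 4)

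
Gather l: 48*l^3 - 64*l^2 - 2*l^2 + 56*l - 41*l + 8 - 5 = 48*l^3 - 66*l^2 + 15*l + 3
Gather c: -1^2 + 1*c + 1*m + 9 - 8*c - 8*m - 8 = -7*c - 7*m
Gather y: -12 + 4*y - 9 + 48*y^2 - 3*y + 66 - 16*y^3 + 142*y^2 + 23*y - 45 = -16*y^3 + 190*y^2 + 24*y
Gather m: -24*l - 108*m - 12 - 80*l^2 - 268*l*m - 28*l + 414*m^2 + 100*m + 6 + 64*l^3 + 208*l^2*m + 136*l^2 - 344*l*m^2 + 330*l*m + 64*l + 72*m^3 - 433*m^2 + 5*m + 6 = 64*l^3 + 56*l^2 + 12*l + 72*m^3 + m^2*(-344*l - 19) + m*(208*l^2 + 62*l - 3)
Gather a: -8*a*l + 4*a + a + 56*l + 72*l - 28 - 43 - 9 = a*(5 - 8*l) + 128*l - 80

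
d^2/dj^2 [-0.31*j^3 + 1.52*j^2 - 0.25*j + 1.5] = 3.04 - 1.86*j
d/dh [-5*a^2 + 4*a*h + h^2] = 4*a + 2*h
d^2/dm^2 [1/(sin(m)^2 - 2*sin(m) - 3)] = (6*sin(m) + 4*cos(m)^2 - 18)*cos(m)^2/(-sin(m)^2 + 2*sin(m) + 3)^3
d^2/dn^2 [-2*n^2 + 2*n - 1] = -4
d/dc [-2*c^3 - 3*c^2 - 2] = 6*c*(-c - 1)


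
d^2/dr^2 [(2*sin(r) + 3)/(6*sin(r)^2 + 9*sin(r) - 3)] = (-8*sin(r)^5 - 36*sin(r)^4 - 62*sin(r)^3 + 15*sin(r)^2 + 121*sin(r) + 78)/(3*(3*sin(r) - cos(2*r))^3)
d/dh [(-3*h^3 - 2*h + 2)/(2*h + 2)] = (-6*h^3 - 9*h^2 - 4)/(2*(h^2 + 2*h + 1))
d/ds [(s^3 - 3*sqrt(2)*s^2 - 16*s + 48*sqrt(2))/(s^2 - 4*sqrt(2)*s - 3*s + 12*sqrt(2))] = ((-2*s + 3 + 4*sqrt(2))*(s^3 - 3*sqrt(2)*s^2 - 16*s + 48*sqrt(2)) + (3*s^2 - 6*sqrt(2)*s - 16)*(s^2 - 4*sqrt(2)*s - 3*s + 12*sqrt(2)))/(s^2 - 4*sqrt(2)*s - 3*s + 12*sqrt(2))^2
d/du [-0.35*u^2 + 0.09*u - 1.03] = 0.09 - 0.7*u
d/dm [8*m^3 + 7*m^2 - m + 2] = 24*m^2 + 14*m - 1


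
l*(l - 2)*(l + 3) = l^3 + l^2 - 6*l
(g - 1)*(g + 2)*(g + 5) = g^3 + 6*g^2 + 3*g - 10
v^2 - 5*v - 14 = (v - 7)*(v + 2)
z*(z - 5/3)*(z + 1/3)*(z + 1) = z^4 - z^3/3 - 17*z^2/9 - 5*z/9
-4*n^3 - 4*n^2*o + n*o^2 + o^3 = (-2*n + o)*(n + o)*(2*n + o)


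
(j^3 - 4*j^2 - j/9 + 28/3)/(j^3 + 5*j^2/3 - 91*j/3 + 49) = (j + 4/3)/(j + 7)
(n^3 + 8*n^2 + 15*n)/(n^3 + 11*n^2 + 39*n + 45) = n/(n + 3)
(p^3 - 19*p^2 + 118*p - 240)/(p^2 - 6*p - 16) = (p^2 - 11*p + 30)/(p + 2)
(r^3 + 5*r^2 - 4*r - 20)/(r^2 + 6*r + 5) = (r^2 - 4)/(r + 1)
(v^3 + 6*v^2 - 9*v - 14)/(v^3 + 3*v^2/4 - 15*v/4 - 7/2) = 4*(v + 7)/(4*v + 7)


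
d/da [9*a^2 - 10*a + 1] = 18*a - 10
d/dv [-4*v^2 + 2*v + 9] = 2 - 8*v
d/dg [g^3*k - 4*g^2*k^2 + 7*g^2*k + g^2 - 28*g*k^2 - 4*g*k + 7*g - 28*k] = 3*g^2*k - 8*g*k^2 + 14*g*k + 2*g - 28*k^2 - 4*k + 7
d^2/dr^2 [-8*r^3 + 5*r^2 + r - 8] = 10 - 48*r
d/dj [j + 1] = 1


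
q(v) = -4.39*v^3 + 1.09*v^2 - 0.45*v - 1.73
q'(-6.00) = -487.65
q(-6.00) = 988.45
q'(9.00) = -1047.60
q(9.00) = -3117.80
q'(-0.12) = -0.90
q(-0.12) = -1.65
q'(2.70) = -90.57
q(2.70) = -81.41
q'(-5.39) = -394.82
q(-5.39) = 719.80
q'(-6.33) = -541.96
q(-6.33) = 1158.26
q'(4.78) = -290.94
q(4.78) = -458.43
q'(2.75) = -94.05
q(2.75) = -86.02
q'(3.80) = -182.34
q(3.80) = -228.59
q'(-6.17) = -515.27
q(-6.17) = 1073.69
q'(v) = -13.17*v^2 + 2.18*v - 0.45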